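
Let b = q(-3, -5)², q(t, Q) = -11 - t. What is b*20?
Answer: 1280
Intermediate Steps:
b = 64 (b = (-11 - 1*(-3))² = (-11 + 3)² = (-8)² = 64)
b*20 = 64*20 = 1280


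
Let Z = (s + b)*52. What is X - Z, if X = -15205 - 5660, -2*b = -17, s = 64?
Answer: -24635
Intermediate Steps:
b = 17/2 (b = -½*(-17) = 17/2 ≈ 8.5000)
Z = 3770 (Z = (64 + 17/2)*52 = (145/2)*52 = 3770)
X = -20865
X - Z = -20865 - 1*3770 = -20865 - 3770 = -24635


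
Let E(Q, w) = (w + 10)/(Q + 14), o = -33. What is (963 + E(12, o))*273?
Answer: 525315/2 ≈ 2.6266e+5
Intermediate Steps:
E(Q, w) = (10 + w)/(14 + Q)
(963 + E(12, o))*273 = (963 + (10 - 33)/(14 + 12))*273 = (963 - 23/26)*273 = (25015/26)*273 = 525315/2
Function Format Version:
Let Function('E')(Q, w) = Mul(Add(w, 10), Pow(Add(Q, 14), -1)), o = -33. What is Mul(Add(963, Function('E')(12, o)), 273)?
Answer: Rational(525315, 2) ≈ 2.6266e+5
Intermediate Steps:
Function('E')(Q, w) = Mul(Pow(Add(14, Q), -1), Add(10, w)) (Function('E')(Q, w) = Mul(Add(10, w), Pow(Add(14, Q), -1)) = Mul(Pow(Add(14, Q), -1), Add(10, w)))
Mul(Add(963, Function('E')(12, o)), 273) = Mul(Add(963, Mul(Pow(Add(14, 12), -1), Add(10, -33))), 273) = Mul(Add(963, Mul(Pow(26, -1), -23)), 273) = Mul(Add(963, Mul(Rational(1, 26), -23)), 273) = Mul(Add(963, Rational(-23, 26)), 273) = Mul(Rational(25015, 26), 273) = Rational(525315, 2)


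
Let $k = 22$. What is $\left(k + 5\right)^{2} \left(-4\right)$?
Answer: $-2916$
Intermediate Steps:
$\left(k + 5\right)^{2} \left(-4\right) = \left(22 + 5\right)^{2} \left(-4\right) = 27^{2} \left(-4\right) = 729 \left(-4\right) = -2916$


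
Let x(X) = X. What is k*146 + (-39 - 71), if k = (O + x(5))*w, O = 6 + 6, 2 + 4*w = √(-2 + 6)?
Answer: -110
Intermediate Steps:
w = 0 (w = -½ + √(-2 + 6)/4 = -½ + √4/4 = -½ + (¼)*2 = -½ + ½ = 0)
O = 12
k = 0 (k = (12 + 5)*0 = 17*0 = 0)
k*146 + (-39 - 71) = 0*146 + (-39 - 71) = 0 - 110 = -110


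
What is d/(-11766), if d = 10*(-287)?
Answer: 1435/5883 ≈ 0.24392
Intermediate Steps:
d = -2870
d/(-11766) = -2870/(-11766) = -2870*(-1/11766) = 1435/5883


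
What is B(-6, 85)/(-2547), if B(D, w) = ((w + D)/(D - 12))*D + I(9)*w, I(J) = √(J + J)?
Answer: -79/7641 - 85*√2/849 ≈ -0.15193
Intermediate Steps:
I(J) = √2*√J (I(J) = √(2*J) = √2*√J)
B(D, w) = 3*w*√2 + D*(D + w)/(-12 + D) (B(D, w) = ((w + D)/(D - 12))*D + (√2*√9)*w = ((D + w)/(-12 + D))*D + (√2*3)*w = ((D + w)/(-12 + D))*D + (3*√2)*w = D*(D + w)/(-12 + D) + 3*w*√2 = 3*w*√2 + D*(D + w)/(-12 + D))
B(-6, 85)/(-2547) = (((-6)² - 6*85 - 36*85*√2 + 3*(-6)*85*√2)/(-12 - 6))/(-2547) = ((36 - 510 - 3060*√2 - 1530*√2)/(-18))*(-1/2547) = -(-474 - 4590*√2)/18*(-1/2547) = (79/3 + 255*√2)*(-1/2547) = -79/7641 - 85*√2/849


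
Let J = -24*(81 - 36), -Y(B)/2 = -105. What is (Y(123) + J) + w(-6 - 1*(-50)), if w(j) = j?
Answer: -826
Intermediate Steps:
Y(B) = 210 (Y(B) = -2*(-105) = 210)
J = -1080 (J = -24*45 = -1080)
(Y(123) + J) + w(-6 - 1*(-50)) = (210 - 1080) + (-6 - 1*(-50)) = -870 + (-6 + 50) = -870 + 44 = -826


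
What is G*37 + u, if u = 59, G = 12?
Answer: 503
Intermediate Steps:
G*37 + u = 12*37 + 59 = 444 + 59 = 503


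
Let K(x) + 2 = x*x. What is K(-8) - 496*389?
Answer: -192882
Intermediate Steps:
K(x) = -2 + x**2 (K(x) = -2 + x*x = -2 + x**2)
K(-8) - 496*389 = (-2 + (-8)**2) - 496*389 = (-2 + 64) - 192944 = 62 - 192944 = -192882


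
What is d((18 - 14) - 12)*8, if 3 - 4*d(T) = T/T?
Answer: 4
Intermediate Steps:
d(T) = ½ (d(T) = ¾ - T/(4*T) = ¾ - ¼*1 = ¾ - ¼ = ½)
d((18 - 14) - 12)*8 = (½)*8 = 4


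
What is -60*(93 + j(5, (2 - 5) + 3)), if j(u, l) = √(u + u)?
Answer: -5580 - 60*√10 ≈ -5769.7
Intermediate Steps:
j(u, l) = √2*√u (j(u, l) = √(2*u) = √2*√u)
-60*(93 + j(5, (2 - 5) + 3)) = -60*(93 + √2*√5) = -60*(93 + √10) = -5580 - 60*√10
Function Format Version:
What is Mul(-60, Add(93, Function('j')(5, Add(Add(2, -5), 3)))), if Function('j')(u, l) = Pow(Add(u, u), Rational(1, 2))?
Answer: Add(-5580, Mul(-60, Pow(10, Rational(1, 2)))) ≈ -5769.7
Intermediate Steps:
Function('j')(u, l) = Mul(Pow(2, Rational(1, 2)), Pow(u, Rational(1, 2))) (Function('j')(u, l) = Pow(Mul(2, u), Rational(1, 2)) = Mul(Pow(2, Rational(1, 2)), Pow(u, Rational(1, 2))))
Mul(-60, Add(93, Function('j')(5, Add(Add(2, -5), 3)))) = Mul(-60, Add(93, Mul(Pow(2, Rational(1, 2)), Pow(5, Rational(1, 2))))) = Mul(-60, Add(93, Pow(10, Rational(1, 2)))) = Add(-5580, Mul(-60, Pow(10, Rational(1, 2))))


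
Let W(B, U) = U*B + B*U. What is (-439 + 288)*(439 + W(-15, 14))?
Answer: -2869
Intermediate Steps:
W(B, U) = 2*B*U (W(B, U) = B*U + B*U = 2*B*U)
(-439 + 288)*(439 + W(-15, 14)) = (-439 + 288)*(439 + 2*(-15)*14) = -151*(439 - 420) = -151*19 = -2869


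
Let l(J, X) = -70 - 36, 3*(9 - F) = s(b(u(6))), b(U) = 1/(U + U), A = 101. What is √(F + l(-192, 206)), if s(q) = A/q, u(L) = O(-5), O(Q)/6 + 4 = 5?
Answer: I*√501 ≈ 22.383*I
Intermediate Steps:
O(Q) = 6 (O(Q) = -24 + 6*5 = -24 + 30 = 6)
u(L) = 6
b(U) = 1/(2*U)
s(q) = 101/q
F = -395 (F = 9 - 101/(3*((½)/6)) = 9 - 101/(3*((½)*(⅙))) = 9 - 101/(3*1/12) = 9 - 101*12/3 = 9 - ⅓*1212 = 9 - 404 = -395)
l(J, X) = -106
√(F + l(-192, 206)) = √(-395 - 106) = √(-501) = I*√501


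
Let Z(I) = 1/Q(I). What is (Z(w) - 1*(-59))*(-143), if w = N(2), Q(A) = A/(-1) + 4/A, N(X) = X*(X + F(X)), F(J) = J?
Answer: -126269/15 ≈ -8417.9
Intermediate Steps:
N(X) = 2*X² (N(X) = X*(X + X) = X*(2*X) = 2*X²)
Q(A) = -A + 4/A (Q(A) = A*(-1) + 4/A = -A + 4/A)
w = 8 (w = 2*2² = 2*4 = 8)
Z(I) = 1/(-I + 4/I)
(Z(w) - 1*(-59))*(-143) = (-1*8/(-4 + 8²) - 1*(-59))*(-143) = (-1*8/(-4 + 64) + 59)*(-143) = (-1*8/60 + 59)*(-143) = (-1*8*1/60 + 59)*(-143) = (-2/15 + 59)*(-143) = (883/15)*(-143) = -126269/15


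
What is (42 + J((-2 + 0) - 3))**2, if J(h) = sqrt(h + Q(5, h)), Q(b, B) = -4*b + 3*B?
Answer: 1724 + 168*I*sqrt(10) ≈ 1724.0 + 531.26*I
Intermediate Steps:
J(h) = sqrt(-20 + 4*h) (J(h) = sqrt(h + (-4*5 + 3*h)) = sqrt(h + (-20 + 3*h)) = sqrt(-20 + 4*h))
(42 + J((-2 + 0) - 3))**2 = (42 + 2*sqrt(-5 + ((-2 + 0) - 3)))**2 = (42 + 2*sqrt(-5 + (-2 - 3)))**2 = (42 + 2*sqrt(-5 - 5))**2 = (42 + 2*sqrt(-10))**2 = (42 + 2*(I*sqrt(10)))**2 = (42 + 2*I*sqrt(10))**2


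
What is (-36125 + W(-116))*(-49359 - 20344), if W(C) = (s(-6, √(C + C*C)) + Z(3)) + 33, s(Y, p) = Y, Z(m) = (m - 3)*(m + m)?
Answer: 2516138894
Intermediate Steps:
Z(m) = 2*m*(-3 + m) (Z(m) = (-3 + m)*(2*m) = 2*m*(-3 + m))
W(C) = 27 (W(C) = (-6 + 2*3*(-3 + 3)) + 33 = (-6 + 2*3*0) + 33 = (-6 + 0) + 33 = -6 + 33 = 27)
(-36125 + W(-116))*(-49359 - 20344) = (-36125 + 27)*(-49359 - 20344) = -36098*(-69703) = 2516138894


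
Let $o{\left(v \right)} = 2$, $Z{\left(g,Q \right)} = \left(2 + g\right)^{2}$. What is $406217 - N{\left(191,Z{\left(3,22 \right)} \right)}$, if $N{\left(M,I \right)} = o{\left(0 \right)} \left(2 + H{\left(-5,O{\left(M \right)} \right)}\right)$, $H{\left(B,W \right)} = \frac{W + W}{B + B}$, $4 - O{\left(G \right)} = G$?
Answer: $\frac{2030691}{5} \approx 4.0614 \cdot 10^{5}$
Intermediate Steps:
$O{\left(G \right)} = 4 - G$
$H{\left(B,W \right)} = \frac{W}{B}$ ($H{\left(B,W \right)} = \frac{2 W}{2 B} = 2 W \frac{1}{2 B} = \frac{W}{B}$)
$N{\left(M,I \right)} = \frac{12}{5} + \frac{2 M}{5}$ ($N{\left(M,I \right)} = 2 \left(2 + \frac{4 - M}{-5}\right) = 2 \left(2 + \left(4 - M\right) \left(- \frac{1}{5}\right)\right) = 2 \left(2 + \left(- \frac{4}{5} + \frac{M}{5}\right)\right) = 2 \left(\frac{6}{5} + \frac{M}{5}\right) = \frac{12}{5} + \frac{2 M}{5}$)
$406217 - N{\left(191,Z{\left(3,22 \right)} \right)} = 406217 - \left(\frac{12}{5} + \frac{2}{5} \cdot 191\right) = 406217 - \left(\frac{12}{5} + \frac{382}{5}\right) = 406217 - \frac{394}{5} = \frac{2030691}{5}$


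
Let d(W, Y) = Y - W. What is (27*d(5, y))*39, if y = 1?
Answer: -4212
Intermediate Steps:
(27*d(5, y))*39 = (27*(1 - 1*5))*39 = (27*(1 - 5))*39 = (27*(-4))*39 = -108*39 = -4212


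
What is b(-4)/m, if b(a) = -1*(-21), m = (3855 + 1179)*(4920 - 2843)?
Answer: 7/3485206 ≈ 2.0085e-6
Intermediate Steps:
m = 10455618 (m = 5034*2077 = 10455618)
b(a) = 21
b(-4)/m = 21/10455618 = 21*(1/10455618) = 7/3485206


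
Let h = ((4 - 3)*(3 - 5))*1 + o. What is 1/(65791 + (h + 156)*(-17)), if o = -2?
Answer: 1/63207 ≈ 1.5821e-5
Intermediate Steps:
h = -4 (h = ((4 - 3)*(3 - 5))*1 - 2 = (1*(-2))*1 - 2 = -2*1 - 2 = -2 - 2 = -4)
1/(65791 + (h + 156)*(-17)) = 1/(65791 + (-4 + 156)*(-17)) = 1/(65791 + 152*(-17)) = 1/(65791 - 2584) = 1/63207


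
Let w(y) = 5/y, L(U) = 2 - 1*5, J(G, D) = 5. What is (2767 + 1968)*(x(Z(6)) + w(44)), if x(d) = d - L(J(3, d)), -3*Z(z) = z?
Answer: 232015/44 ≈ 5273.1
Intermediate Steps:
L(U) = -3 (L(U) = 2 - 5 = -3)
Z(z) = -z/3
x(d) = 3 + d (x(d) = d - 1*(-3) = d + 3 = 3 + d)
(2767 + 1968)*(x(Z(6)) + w(44)) = (2767 + 1968)*((3 - 1/3*6) + 5/44) = 4735*((3 - 2) + 5*(1/44)) = 4735*(1 + 5/44) = 4735*(49/44) = 232015/44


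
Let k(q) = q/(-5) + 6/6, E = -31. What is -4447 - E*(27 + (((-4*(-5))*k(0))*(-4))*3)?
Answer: -11050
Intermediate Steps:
k(q) = 1 - q/5 (k(q) = q*(-⅕) + 6*(⅙) = -q/5 + 1 = 1 - q/5)
-4447 - E*(27 + (((-4*(-5))*k(0))*(-4))*3) = -4447 - (-31)*(27 + (((-4*(-5))*(1 - ⅕*0))*(-4))*3) = -4447 - (-31)*(27 + ((20*(1 + 0))*(-4))*3) = -4447 - (-31)*(27 + ((20*1)*(-4))*3) = -4447 - (-31)*(27 + (20*(-4))*3) = -4447 - (-31)*(27 - 80*3) = -4447 - (-31)*(27 - 240) = -4447 - (-31)*(-213) = -4447 - 1*6603 = -4447 - 6603 = -11050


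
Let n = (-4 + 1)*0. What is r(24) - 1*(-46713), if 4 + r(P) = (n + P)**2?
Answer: 47285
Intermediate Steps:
n = 0 (n = -3*0 = 0)
r(P) = -4 + P**2 (r(P) = -4 + (0 + P)**2 = -4 + P**2)
r(24) - 1*(-46713) = (-4 + 24**2) - 1*(-46713) = (-4 + 576) + 46713 = 572 + 46713 = 47285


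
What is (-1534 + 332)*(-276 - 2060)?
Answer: 2807872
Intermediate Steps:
(-1534 + 332)*(-276 - 2060) = -1202*(-2336) = 2807872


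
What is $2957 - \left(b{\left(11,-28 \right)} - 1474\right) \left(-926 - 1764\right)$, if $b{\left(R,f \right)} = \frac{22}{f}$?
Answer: $- \frac{27749516}{7} \approx -3.9642 \cdot 10^{6}$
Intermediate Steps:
$2957 - \left(b{\left(11,-28 \right)} - 1474\right) \left(-926 - 1764\right) = 2957 - \left(\frac{22}{-28} - 1474\right) \left(-926 - 1764\right) = 2957 - \left(22 \left(- \frac{1}{28}\right) - 1474\right) \left(-2690\right) = 2957 - \left(- \frac{11}{14} - 1474\right) \left(-2690\right) = 2957 - \left(- \frac{20647}{14}\right) \left(-2690\right) = 2957 - \frac{27770215}{7} = - \frac{27749516}{7}$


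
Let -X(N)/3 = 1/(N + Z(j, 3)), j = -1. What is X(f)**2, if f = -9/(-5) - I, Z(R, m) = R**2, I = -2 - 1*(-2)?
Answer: 225/196 ≈ 1.1480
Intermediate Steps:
I = 0 (I = -2 + 2 = 0)
f = 9/5 (f = -9/(-5) - 1*0 = -9*(-1/5) + 0 = 9/5 + 0 = 9/5 ≈ 1.8000)
X(N) = -3/(1 + N) (X(N) = -3/(N + (-1)**2) = -3/(N + 1) = -3/(1 + N))
X(f)**2 = (-3/(1 + 9/5))**2 = (-3/14/5)**2 = (-3*5/14)**2 = (-15/14)**2 = 225/196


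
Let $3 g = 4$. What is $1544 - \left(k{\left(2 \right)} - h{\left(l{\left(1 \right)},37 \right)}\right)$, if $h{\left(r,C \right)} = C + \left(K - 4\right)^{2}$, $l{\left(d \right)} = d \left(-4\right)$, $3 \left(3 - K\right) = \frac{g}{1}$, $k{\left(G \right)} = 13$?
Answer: $\frac{127177}{81} \approx 1570.1$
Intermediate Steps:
$g = \frac{4}{3}$ ($g = \frac{1}{3} \cdot 4 = \frac{4}{3} \approx 1.3333$)
$K = \frac{23}{9}$ ($K = 3 - \frac{\frac{4}{3} \cdot 1^{-1}}{3} = 3 - \frac{\frac{4}{3} \cdot 1}{3} = 3 - \frac{4}{9} = \frac{23}{9} \approx 2.5556$)
$l{\left(d \right)} = - 4 d$
$h{\left(r,C \right)} = \frac{169}{81} + C$ ($h{\left(r,C \right)} = C + \left(\frac{23}{9} - 4\right)^{2} = C + \left(- \frac{13}{9}\right)^{2} = C + \frac{169}{81} = \frac{169}{81} + C$)
$1544 - \left(k{\left(2 \right)} - h{\left(l{\left(1 \right)},37 \right)}\right) = 1544 - \left(13 - \left(\frac{169}{81} + 37\right)\right) = 1544 - \left(13 - \frac{3166}{81}\right) = 1544 - - \frac{2113}{81} = 1544 + \frac{2113}{81} = \frac{127177}{81}$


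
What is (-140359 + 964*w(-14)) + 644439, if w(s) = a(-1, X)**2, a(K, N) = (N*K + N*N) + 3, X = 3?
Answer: 582164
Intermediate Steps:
a(K, N) = 3 + N**2 + K*N (a(K, N) = (K*N + N**2) + 3 = (N**2 + K*N) + 3 = 3 + N**2 + K*N)
w(s) = 81 (w(s) = (3 + 3**2 - 1*3)**2 = (3 + 9 - 3)**2 = 9**2 = 81)
(-140359 + 964*w(-14)) + 644439 = (-140359 + 964*81) + 644439 = (-140359 + 78084) + 644439 = -62275 + 644439 = 582164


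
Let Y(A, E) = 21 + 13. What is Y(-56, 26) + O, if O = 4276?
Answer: 4310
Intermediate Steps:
Y(A, E) = 34
Y(-56, 26) + O = 34 + 4276 = 4310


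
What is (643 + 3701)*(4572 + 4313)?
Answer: 38596440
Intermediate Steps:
(643 + 3701)*(4572 + 4313) = 4344*8885 = 38596440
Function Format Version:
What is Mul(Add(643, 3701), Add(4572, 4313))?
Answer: 38596440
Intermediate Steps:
Mul(Add(643, 3701), Add(4572, 4313)) = Mul(4344, 8885) = 38596440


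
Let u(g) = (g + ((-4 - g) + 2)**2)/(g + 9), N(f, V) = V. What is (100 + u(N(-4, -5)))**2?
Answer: 10201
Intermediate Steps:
u(g) = (g + (-2 - g)**2)/(9 + g)
(100 + u(N(-4, -5)))**2 = (100 + (-5 + (2 - 5)**2)/(9 - 5))**2 = (100 + (-5 + (-3)**2)/4)**2 = (100 + (-5 + 9)/4)**2 = (100 + (1/4)*4)**2 = (100 + 1)**2 = 101**2 = 10201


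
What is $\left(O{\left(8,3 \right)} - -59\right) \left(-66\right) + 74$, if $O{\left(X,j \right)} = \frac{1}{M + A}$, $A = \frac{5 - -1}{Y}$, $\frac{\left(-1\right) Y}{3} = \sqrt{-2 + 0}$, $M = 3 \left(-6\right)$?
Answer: $- \frac{622066}{163} + \frac{33 i \sqrt{2}}{163} \approx -3816.4 + 0.28631 i$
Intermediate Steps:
$M = -18$
$Y = - 3 i \sqrt{2}$ ($Y = - 3 \sqrt{-2 + 0} = - 3 \sqrt{-2} = - 3 i \sqrt{2} \approx - 4.2426 i$)
$A = i \sqrt{2}$ ($A = \frac{5 - -1}{\left(-3\right) i \sqrt{2}} = \left(5 + 1\right) \frac{i \sqrt{2}}{6} = 6 \frac{i \sqrt{2}}{6} = i \sqrt{2} \approx 1.4142 i$)
$O{\left(X,j \right)} = \frac{1}{-18 + i \sqrt{2}}$
$\left(O{\left(8,3 \right)} - -59\right) \left(-66\right) + 74 = \left(\left(- \frac{9}{163} - \frac{i \sqrt{2}}{326}\right) - -59\right) \left(-66\right) + 74 = \left(\left(- \frac{9}{163} - \frac{i \sqrt{2}}{326}\right) + 59\right) \left(-66\right) + 74 = \left(\frac{9608}{163} - \frac{i \sqrt{2}}{326}\right) \left(-66\right) + 74 = \left(- \frac{634128}{163} + \frac{33 i \sqrt{2}}{163}\right) + 74 = - \frac{622066}{163} + \frac{33 i \sqrt{2}}{163}$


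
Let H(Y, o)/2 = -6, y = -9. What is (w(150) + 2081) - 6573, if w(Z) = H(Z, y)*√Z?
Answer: -4492 - 60*√6 ≈ -4639.0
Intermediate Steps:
H(Y, o) = -12 (H(Y, o) = 2*(-6) = -12)
w(Z) = -12*√Z
(w(150) + 2081) - 6573 = (-60*√6 + 2081) - 6573 = (2081 - 60*√6) - 6573 = -4492 - 60*√6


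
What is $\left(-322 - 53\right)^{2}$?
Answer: $140625$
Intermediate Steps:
$\left(-322 - 53\right)^{2} = \left(-375\right)^{2} = 140625$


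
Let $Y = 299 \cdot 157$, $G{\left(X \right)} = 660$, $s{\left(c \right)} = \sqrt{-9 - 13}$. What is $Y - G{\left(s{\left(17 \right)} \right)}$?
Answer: $46283$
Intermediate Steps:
$s{\left(c \right)} = i \sqrt{22}$ ($s{\left(c \right)} = \sqrt{-22} = i \sqrt{22}$)
$Y = 46943$
$Y - G{\left(s{\left(17 \right)} \right)} = 46943 - 660 = 46283$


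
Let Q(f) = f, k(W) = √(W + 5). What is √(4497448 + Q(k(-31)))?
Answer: √(4497448 + I*√26) ≈ 2120.7 + 0.e-3*I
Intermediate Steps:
k(W) = √(5 + W)
√(4497448 + Q(k(-31))) = √(4497448 + √(5 - 31)) = √(4497448 + √(-26)) = √(4497448 + I*√26)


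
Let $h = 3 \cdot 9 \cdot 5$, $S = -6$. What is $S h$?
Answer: $-810$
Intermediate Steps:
$h = 135$ ($h = 27 \cdot 5 = 135$)
$S h = \left(-6\right) 135 = -810$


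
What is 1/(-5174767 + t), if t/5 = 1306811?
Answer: 1/1359288 ≈ 7.3568e-7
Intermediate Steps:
t = 6534055 (t = 5*1306811 = 6534055)
1/(-5174767 + t) = 1/(-5174767 + 6534055) = 1/1359288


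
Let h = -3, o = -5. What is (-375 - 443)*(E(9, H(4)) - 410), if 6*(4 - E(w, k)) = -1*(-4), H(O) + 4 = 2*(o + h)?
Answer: 997960/3 ≈ 3.3265e+5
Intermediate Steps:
H(O) = -20 (H(O) = -4 + 2*(-5 - 3) = -4 + 2*(-8) = -4 - 16 = -20)
E(w, k) = 10/3 (E(w, k) = 4 - (-1)*(-4)/6 = 4 - ⅙*4 = 4 - ⅔ = 10/3)
(-375 - 443)*(E(9, H(4)) - 410) = (-375 - 443)*(10/3 - 410) = -818*(-1220/3) = 997960/3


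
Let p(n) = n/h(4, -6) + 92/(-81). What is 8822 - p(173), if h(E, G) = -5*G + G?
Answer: 5712721/648 ≈ 8815.9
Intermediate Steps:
h(E, G) = -4*G
p(n) = -92/81 + n/24 (p(n) = n/((-4*(-6))) + 92/(-81) = n/24 + 92*(-1/81) = n*(1/24) - 92/81 = n/24 - 92/81 = -92/81 + n/24)
8822 - p(173) = 8822 - (-92/81 + (1/24)*173) = 8822 - (-92/81 + 173/24) = 8822 - 1*3935/648 = 8822 - 3935/648 = 5712721/648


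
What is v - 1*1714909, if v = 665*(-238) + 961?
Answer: -1872218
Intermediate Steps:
v = -157309 (v = -158270 + 961 = -157309)
v - 1*1714909 = -157309 - 1*1714909 = -157309 - 1714909 = -1872218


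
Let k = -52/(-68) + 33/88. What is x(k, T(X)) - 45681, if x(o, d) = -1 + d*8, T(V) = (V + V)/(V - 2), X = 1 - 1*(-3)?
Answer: -45650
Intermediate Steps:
X = 4 (X = 1 + 3 = 4)
k = 155/136 (k = -52*(-1/68) + 33*(1/88) = 13/17 + 3/8 = 155/136 ≈ 1.1397)
T(V) = 2*V/(-2 + V) (T(V) = (2*V)/(-2 + V) = 2*V/(-2 + V))
x(o, d) = -1 + 8*d
x(k, T(X)) - 45681 = (-1 + 8*(2*4/(-2 + 4))) - 45681 = (-1 + 8*(2*4/2)) - 45681 = (-1 + 8*(2*4*(½))) - 45681 = (-1 + 8*4) - 45681 = (-1 + 32) - 45681 = 31 - 45681 = -45650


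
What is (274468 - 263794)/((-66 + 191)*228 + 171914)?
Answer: 5337/100207 ≈ 0.053260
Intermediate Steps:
(274468 - 263794)/((-66 + 191)*228 + 171914) = 10674/(125*228 + 171914) = 10674/(28500 + 171914) = 10674/200414 = 10674*(1/200414) = 5337/100207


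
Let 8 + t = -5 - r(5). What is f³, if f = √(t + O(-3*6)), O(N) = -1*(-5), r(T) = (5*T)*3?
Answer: -83*I*√83 ≈ -756.17*I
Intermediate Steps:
r(T) = 15*T
O(N) = 5
t = -88 (t = -8 + (-5 - 15*5) = -8 + (-5 - 1*75) = -8 + (-5 - 75) = -8 - 80 = -88)
f = I*√83 (f = √(-88 + 5) = √(-83) = I*√83 ≈ 9.1104*I)
f³ = (I*√83)³ = -83*I*√83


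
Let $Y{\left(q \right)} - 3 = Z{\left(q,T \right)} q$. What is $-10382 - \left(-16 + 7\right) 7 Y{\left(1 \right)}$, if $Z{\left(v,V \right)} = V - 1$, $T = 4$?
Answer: $-10004$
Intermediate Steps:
$Z{\left(v,V \right)} = -1 + V$
$Y{\left(q \right)} = 3 + 3 q$ ($Y{\left(q \right)} = 3 + \left(-1 + 4\right) q = 3 + 3 q$)
$-10382 - \left(-16 + 7\right) 7 Y{\left(1 \right)} = -10382 - \left(-16 + 7\right) 7 \left(3 + 3 \cdot 1\right) = -10382 - \left(-9\right) 7 \left(3 + 3\right) = -10382 - \left(-63\right) 6 = -10382 - -378 = -10382 + 378 = -10004$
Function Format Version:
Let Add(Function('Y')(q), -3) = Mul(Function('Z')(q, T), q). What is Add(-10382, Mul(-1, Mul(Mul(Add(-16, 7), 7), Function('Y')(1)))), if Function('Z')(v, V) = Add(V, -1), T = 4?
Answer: -10004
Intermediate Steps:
Function('Z')(v, V) = Add(-1, V)
Function('Y')(q) = Add(3, Mul(3, q)) (Function('Y')(q) = Add(3, Mul(Add(-1, 4), q)) = Add(3, Mul(3, q)))
Add(-10382, Mul(-1, Mul(Mul(Add(-16, 7), 7), Function('Y')(1)))) = Add(-10382, Mul(-1, Mul(Mul(Add(-16, 7), 7), Add(3, Mul(3, 1))))) = Add(-10382, Mul(-1, Mul(Mul(-9, 7), Add(3, 3)))) = Add(-10382, Mul(-1, Mul(-63, 6))) = Add(-10382, Mul(-1, -378)) = Add(-10382, 378) = -10004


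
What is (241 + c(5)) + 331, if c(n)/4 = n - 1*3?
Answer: 580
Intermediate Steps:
c(n) = -12 + 4*n (c(n) = 4*(n - 1*3) = 4*(n - 3) = 4*(-3 + n) = -12 + 4*n)
(241 + c(5)) + 331 = (241 + (-12 + 4*5)) + 331 = (241 + (-12 + 20)) + 331 = (241 + 8) + 331 = 249 + 331 = 580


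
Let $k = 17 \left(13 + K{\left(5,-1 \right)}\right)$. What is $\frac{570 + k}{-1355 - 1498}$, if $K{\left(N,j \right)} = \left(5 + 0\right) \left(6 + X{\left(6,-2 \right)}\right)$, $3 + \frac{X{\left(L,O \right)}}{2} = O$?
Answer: $- \frac{451}{2853} \approx -0.15808$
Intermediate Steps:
$X{\left(L,O \right)} = -6 + 2 O$
$K{\left(N,j \right)} = -20$ ($K{\left(N,j \right)} = \left(5 + 0\right) \left(6 + \left(-6 + 2 \left(-2\right)\right)\right) = 5 \left(6 - 10\right) = 5 \left(-4\right) = -20$)
$k = -119$ ($k = 17 \left(13 - 20\right) = 17 \left(-7\right) = -119$)
$\frac{570 + k}{-1355 - 1498} = \frac{570 - 119}{-1355 - 1498} = \frac{451}{-2853} = 451 \left(- \frac{1}{2853}\right) = - \frac{451}{2853}$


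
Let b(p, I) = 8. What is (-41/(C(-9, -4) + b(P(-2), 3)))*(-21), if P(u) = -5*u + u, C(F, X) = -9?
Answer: -861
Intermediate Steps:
P(u) = -4*u
(-41/(C(-9, -4) + b(P(-2), 3)))*(-21) = (-41/(-9 + 8))*(-21) = (-41/(-1))*(-21) = -1*(-41)*(-21) = 41*(-21) = -861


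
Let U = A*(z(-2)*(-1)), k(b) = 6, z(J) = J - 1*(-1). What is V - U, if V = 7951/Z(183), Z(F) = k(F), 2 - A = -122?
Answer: 7207/6 ≈ 1201.2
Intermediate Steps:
z(J) = 1 + J (z(J) = J + 1 = 1 + J)
A = 124 (A = 2 - 1*(-122) = 2 + 122 = 124)
Z(F) = 6
V = 7951/6 ≈ 1325.2
U = 124 (U = 124*((1 - 2)*(-1)) = 124*(-1*(-1)) = 124*1 = 124)
V - U = 7951/6 - 1*124 = 7951/6 - 124 = 7207/6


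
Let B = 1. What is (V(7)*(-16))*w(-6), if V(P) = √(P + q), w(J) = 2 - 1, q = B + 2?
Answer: -16*√10 ≈ -50.596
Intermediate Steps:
q = 3 (q = 1 + 2 = 3)
w(J) = 1
V(P) = √(3 + P) (V(P) = √(P + 3) = √(3 + P))
(V(7)*(-16))*w(-6) = (√(3 + 7)*(-16))*1 = (√10*(-16))*1 = -16*√10*1 = -16*√10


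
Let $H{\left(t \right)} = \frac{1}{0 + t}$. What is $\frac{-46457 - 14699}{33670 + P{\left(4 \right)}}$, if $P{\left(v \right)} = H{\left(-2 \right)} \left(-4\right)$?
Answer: $- \frac{15289}{8418} \approx -1.8162$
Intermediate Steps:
$H{\left(t \right)} = \frac{1}{t}$
$P{\left(v \right)} = 2$ ($P{\left(v \right)} = \frac{1}{-2} \left(-4\right) = \left(- \frac{1}{2}\right) \left(-4\right) = 2$)
$\frac{-46457 - 14699}{33670 + P{\left(4 \right)}} = \frac{-46457 - 14699}{33670 + 2} = - \frac{61156}{33672} = \left(-61156\right) \frac{1}{33672} = - \frac{15289}{8418}$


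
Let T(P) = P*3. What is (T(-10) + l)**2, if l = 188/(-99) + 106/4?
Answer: 1142761/39204 ≈ 29.149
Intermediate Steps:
T(P) = 3*P
l = 4871/198 (l = 188*(-1/99) + 106*(1/4) = -188/99 + 53/2 = 4871/198 ≈ 24.601)
(T(-10) + l)**2 = (3*(-10) + 4871/198)**2 = (-30 + 4871/198)**2 = (-1069/198)**2 = 1142761/39204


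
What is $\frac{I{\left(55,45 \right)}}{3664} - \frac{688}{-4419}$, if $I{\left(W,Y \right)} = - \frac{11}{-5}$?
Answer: $\frac{12652769}{80956080} \approx 0.15629$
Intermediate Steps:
$I{\left(W,Y \right)} = \frac{11}{5}$ ($I{\left(W,Y \right)} = \left(-11\right) \left(- \frac{1}{5}\right) = \frac{11}{5}$)
$\frac{I{\left(55,45 \right)}}{3664} - \frac{688}{-4419} = \frac{11}{5 \cdot 3664} - \frac{688}{-4419} = \frac{11}{5} \cdot \frac{1}{3664} - - \frac{688}{4419} = \frac{11}{18320} + \frac{688}{4419} = \frac{12652769}{80956080}$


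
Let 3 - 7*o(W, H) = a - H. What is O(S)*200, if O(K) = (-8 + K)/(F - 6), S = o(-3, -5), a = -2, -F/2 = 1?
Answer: 200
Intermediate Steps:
F = -2 (F = -2*1 = -2)
o(W, H) = 5/7 + H/7 (o(W, H) = 3/7 - (-2 - H)/7 = 3/7 + (2/7 + H/7) = 5/7 + H/7)
S = 0 (S = 5/7 + (⅐)*(-5) = 5/7 - 5/7 = 0)
O(K) = 1 - K/8 (O(K) = (-8 + K)/(-2 - 6) = (-8 + K)/(-8) = (-8 + K)*(-⅛) = 1 - K/8)
O(S)*200 = (1 - ⅛*0)*200 = (1 + 0)*200 = 1*200 = 200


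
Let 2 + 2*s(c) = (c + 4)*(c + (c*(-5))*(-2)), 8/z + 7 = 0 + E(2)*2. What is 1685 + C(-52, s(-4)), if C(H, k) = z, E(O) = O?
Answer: 5047/3 ≈ 1682.3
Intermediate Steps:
z = -8/3 (z = 8/(-7 + (0 + 2*2)) = 8/(-7 + (0 + 4)) = 8/(-7 + 4) = 8/(-3) = 8*(-⅓) = -8/3 ≈ -2.6667)
s(c) = -1 + 11*c*(4 + c)/2 (s(c) = -1 + ((c + 4)*(c + (c*(-5))*(-2)))/2 = -1 + ((4 + c)*(c - 5*c*(-2)))/2 = -1 + ((4 + c)*(c + 10*c))/2 = -1 + ((4 + c)*(11*c))/2 = -1 + (11*c*(4 + c))/2 = -1 + 11*c*(4 + c)/2)
C(H, k) = -8/3
1685 + C(-52, s(-4)) = 1685 - 8/3 = 5047/3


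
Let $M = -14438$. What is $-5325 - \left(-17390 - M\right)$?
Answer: $-2373$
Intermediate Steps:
$-5325 - \left(-17390 - M\right) = -5325 - \left(-17390 - -14438\right) = -5325 - \left(-17390 + 14438\right) = -5325 - -2952 = -5325 + 2952 = -2373$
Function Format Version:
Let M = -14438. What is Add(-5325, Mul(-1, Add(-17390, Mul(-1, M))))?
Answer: -2373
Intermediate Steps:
Add(-5325, Mul(-1, Add(-17390, Mul(-1, M)))) = Add(-5325, Mul(-1, Add(-17390, Mul(-1, -14438)))) = Add(-5325, Mul(-1, Add(-17390, 14438))) = Add(-5325, Mul(-1, -2952)) = Add(-5325, 2952) = -2373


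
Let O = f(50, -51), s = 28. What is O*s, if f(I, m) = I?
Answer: 1400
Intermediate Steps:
O = 50
O*s = 50*28 = 1400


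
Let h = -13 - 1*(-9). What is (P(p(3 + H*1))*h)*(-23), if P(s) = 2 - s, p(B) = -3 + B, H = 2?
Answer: 0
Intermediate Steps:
h = -4 (h = -13 + 9 = -4)
(P(p(3 + H*1))*h)*(-23) = ((2 - (-3 + (3 + 2*1)))*(-4))*(-23) = ((2 - (-3 + (3 + 2)))*(-4))*(-23) = ((2 - (-3 + 5))*(-4))*(-23) = ((2 - 1*2)*(-4))*(-23) = ((2 - 2)*(-4))*(-23) = (0*(-4))*(-23) = 0*(-23) = 0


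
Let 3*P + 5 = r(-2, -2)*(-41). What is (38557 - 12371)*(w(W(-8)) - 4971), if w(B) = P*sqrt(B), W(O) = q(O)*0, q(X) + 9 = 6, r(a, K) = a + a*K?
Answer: -130170606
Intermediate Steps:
r(a, K) = a + K*a
q(X) = -3 (q(X) = -9 + 6 = -3)
W(O) = 0 (W(O) = -3*0 = 0)
P = -29 (P = -5/3 + (-2*(1 - 2)*(-41))/3 = -5/3 + (-2*(-1)*(-41))/3 = -5/3 + (2*(-41))/3 = -5/3 + (1/3)*(-82) = -5/3 - 82/3 = -29)
w(B) = -29*sqrt(B)
(38557 - 12371)*(w(W(-8)) - 4971) = (38557 - 12371)*(-29*sqrt(0) - 4971) = 26186*(-29*0 - 4971) = 26186*(0 - 4971) = 26186*(-4971) = -130170606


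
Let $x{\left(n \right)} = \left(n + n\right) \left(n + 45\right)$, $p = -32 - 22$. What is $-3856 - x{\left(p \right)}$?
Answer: $-4828$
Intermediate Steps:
$p = -54$
$x{\left(n \right)} = 2 n \left(45 + n\right)$
$-3856 - x{\left(p \right)} = -3856 - 2 \left(-54\right) \left(45 - 54\right) = -3856 - 2 \left(-54\right) \left(-9\right) = -3856 - 972 = -4828$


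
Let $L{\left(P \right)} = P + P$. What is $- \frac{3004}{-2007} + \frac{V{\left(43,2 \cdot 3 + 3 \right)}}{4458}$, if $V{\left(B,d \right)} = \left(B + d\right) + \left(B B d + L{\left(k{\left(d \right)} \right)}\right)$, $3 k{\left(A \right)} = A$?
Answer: $\frac{15635575}{2982402} \approx 5.2426$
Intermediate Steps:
$k{\left(A \right)} = \frac{A}{3}$
$L{\left(P \right)} = 2 P$
$V{\left(B,d \right)} = B + \frac{5 d}{3} + d B^{2}$ ($V{\left(B,d \right)} = \left(B + d\right) + \left(B B d + 2 \frac{d}{3}\right) = \left(B + d\right) + \left(B^{2} d + \frac{2 d}{3}\right) = \left(B + d\right) + \left(d B^{2} + \frac{2 d}{3}\right) = \left(B + d\right) + \left(\frac{2 d}{3} + d B^{2}\right) = B + \frac{5 d}{3} + d B^{2}$)
$- \frac{3004}{-2007} + \frac{V{\left(43,2 \cdot 3 + 3 \right)}}{4458} = - \frac{3004}{-2007} + \frac{43 + \frac{5 \left(2 \cdot 3 + 3\right)}{3} + \left(2 \cdot 3 + 3\right) 43^{2}}{4458} = \left(-3004\right) \left(- \frac{1}{2007}\right) + \left(43 + \frac{5 \left(6 + 3\right)}{3} + \left(6 + 3\right) 1849\right) \frac{1}{4458} = \frac{3004}{2007} + \left(43 + \frac{5}{3} \cdot 9 + 9 \cdot 1849\right) \frac{1}{4458} = \frac{3004}{2007} + \left(43 + 15 + 16641\right) \frac{1}{4458} = \frac{3004}{2007} + 16699 \cdot \frac{1}{4458} = \frac{3004}{2007} + \frac{16699}{4458} = \frac{15635575}{2982402}$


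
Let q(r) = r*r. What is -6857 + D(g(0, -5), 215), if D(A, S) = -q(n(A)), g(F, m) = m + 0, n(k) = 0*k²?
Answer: -6857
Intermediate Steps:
n(k) = 0
g(F, m) = m
q(r) = r²
D(A, S) = 0 (D(A, S) = -1*0² = -1*0 = 0)
-6857 + D(g(0, -5), 215) = -6857 + 0 = -6857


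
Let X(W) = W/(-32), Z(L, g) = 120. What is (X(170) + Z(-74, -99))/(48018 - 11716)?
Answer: 1835/580832 ≈ 0.0031593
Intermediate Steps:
X(W) = -W/32 (X(W) = W*(-1/32) = -W/32)
(X(170) + Z(-74, -99))/(48018 - 11716) = (-1/32*170 + 120)/(48018 - 11716) = (-85/16 + 120)/36302 = (1835/16)*(1/36302) = 1835/580832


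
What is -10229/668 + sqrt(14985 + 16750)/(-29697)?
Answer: -10229/668 - sqrt(31735)/29697 ≈ -15.319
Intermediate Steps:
-10229/668 + sqrt(14985 + 16750)/(-29697) = -10229*1/668 + sqrt(31735)*(-1/29697) = -10229/668 - sqrt(31735)/29697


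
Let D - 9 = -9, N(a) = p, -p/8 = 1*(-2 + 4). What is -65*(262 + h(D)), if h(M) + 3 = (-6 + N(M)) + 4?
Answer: -15665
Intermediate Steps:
p = -16 (p = -8*(-2 + 4) = -8*2 = -16)
N(a) = -16
D = 0 (D = 9 - 9 = 0)
h(M) = -21 (h(M) = -3 + ((-6 - 16) + 4) = -3 + (-22 + 4) = -3 - 18 = -21)
-65*(262 + h(D)) = -65*(262 - 21) = -65*241 = -15665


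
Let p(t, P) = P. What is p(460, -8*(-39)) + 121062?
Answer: 121374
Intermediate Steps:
p(460, -8*(-39)) + 121062 = -8*(-39) + 121062 = 312 + 121062 = 121374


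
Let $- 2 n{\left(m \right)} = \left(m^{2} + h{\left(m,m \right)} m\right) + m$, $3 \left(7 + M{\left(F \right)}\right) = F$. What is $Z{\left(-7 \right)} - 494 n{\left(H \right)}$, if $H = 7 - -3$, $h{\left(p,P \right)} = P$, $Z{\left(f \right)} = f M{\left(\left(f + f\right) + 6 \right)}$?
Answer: $\frac{155813}{3} \approx 51938.0$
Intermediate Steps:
$M{\left(F \right)} = -7 + \frac{F}{3}$
$Z{\left(f \right)} = f \left(-5 + \frac{2 f}{3}\right)$ ($Z{\left(f \right)} = f \left(-7 + \frac{\left(f + f\right) + 6}{3}\right) = f \left(-7 + \frac{2 f + 6}{3}\right) = f \left(-7 + \frac{6 + 2 f}{3}\right) = f \left(-7 + \left(2 + \frac{2 f}{3}\right)\right) = f \left(-5 + \frac{2 f}{3}\right)$)
$H = 10$ ($H = 7 + 3 = 10$)
$n{\left(m \right)} = - m^{2} - \frac{m}{2}$ ($n{\left(m \right)} = - \frac{\left(m^{2} + m m\right) + m}{2} = - \frac{\left(m^{2} + m^{2}\right) + m}{2} = - \frac{2 m^{2} + m}{2} = - \frac{m + 2 m^{2}}{2} = - m^{2} - \frac{m}{2}$)
$Z{\left(-7 \right)} - 494 n{\left(H \right)} = \frac{1}{3} \left(-7\right) \left(-15 + 2 \left(-7\right)\right) - 494 \left(\left(-1\right) 10 \left(\frac{1}{2} + 10\right)\right) = \frac{1}{3} \left(-7\right) \left(-15 - 14\right) - 494 \left(\left(-1\right) 10 \cdot \frac{21}{2}\right) = \frac{1}{3} \left(-7\right) \left(-29\right) - -51870 = \frac{203}{3} + 51870 = \frac{155813}{3}$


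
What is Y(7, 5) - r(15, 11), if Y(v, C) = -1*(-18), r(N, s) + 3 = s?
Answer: 10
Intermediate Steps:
r(N, s) = -3 + s
Y(v, C) = 18
Y(7, 5) - r(15, 11) = 18 - (-3 + 11) = 18 - 1*8 = 18 - 8 = 10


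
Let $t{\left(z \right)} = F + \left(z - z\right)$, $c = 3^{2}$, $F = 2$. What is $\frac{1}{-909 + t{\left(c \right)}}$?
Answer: $- \frac{1}{907} \approx -0.0011025$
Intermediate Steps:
$c = 9$
$t{\left(z \right)} = 2$ ($t{\left(z \right)} = 2 + \left(z - z\right) = 2 + 0 = 2$)
$\frac{1}{-909 + t{\left(c \right)}} = \frac{1}{-909 + 2} = \frac{1}{-907} = - \frac{1}{907}$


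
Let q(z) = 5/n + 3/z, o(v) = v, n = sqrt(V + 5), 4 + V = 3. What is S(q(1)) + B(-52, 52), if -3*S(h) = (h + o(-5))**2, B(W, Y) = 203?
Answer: 2435/12 ≈ 202.92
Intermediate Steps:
V = -1 (V = -4 + 3 = -1)
n = 2 (n = sqrt(-1 + 5) = sqrt(4) = 2)
q(z) = 5/2 + 3/z
S(h) = -(-5 + h)**2/3 (S(h) = -(h - 5)**2/3 = -(-5 + h)**2/3)
S(q(1)) + B(-52, 52) = -(-5 + (5/2 + 3/1))**2/3 + 203 = -(-5 + (5/2 + 3*1))**2/3 + 203 = -(-5 + (5/2 + 3))**2/3 + 203 = -(-5 + 11/2)**2/3 + 203 = -(1/2)**2/3 + 203 = -1/3*1/4 + 203 = -1/12 + 203 = 2435/12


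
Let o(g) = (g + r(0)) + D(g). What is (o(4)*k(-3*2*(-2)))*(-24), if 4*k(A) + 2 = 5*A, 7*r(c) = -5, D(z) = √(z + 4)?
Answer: -8004/7 - 696*√2 ≈ -2127.7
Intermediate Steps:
D(z) = √(4 + z)
r(c) = -5/7 (r(c) = (⅐)*(-5) = -5/7)
k(A) = -½ + 5*A/4 (k(A) = -½ + (5*A)/4 = -½ + 5*A/4)
o(g) = -5/7 + g + √(4 + g) (o(g) = (g - 5/7) + √(4 + g) = (-5/7 + g) + √(4 + g) = -5/7 + g + √(4 + g))
(o(4)*k(-3*2*(-2)))*(-24) = ((-5/7 + 4 + √(4 + 4))*(-½ + 5*(-3*2*(-2))/4))*(-24) = ((-5/7 + 4 + √8)*(-½ + 5*(-6*(-2))/4))*(-24) = ((-5/7 + 4 + 2*√2)*(-½ + (5/4)*12))*(-24) = ((23/7 + 2*√2)*(-½ + 15))*(-24) = ((23/7 + 2*√2)*(29/2))*(-24) = (667/14 + 29*√2)*(-24) = -8004/7 - 696*√2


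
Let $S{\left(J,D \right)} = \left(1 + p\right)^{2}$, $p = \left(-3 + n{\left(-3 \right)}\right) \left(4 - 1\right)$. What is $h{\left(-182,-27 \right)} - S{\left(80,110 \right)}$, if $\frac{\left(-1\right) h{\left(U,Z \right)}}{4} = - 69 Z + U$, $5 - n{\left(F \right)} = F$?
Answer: $-6980$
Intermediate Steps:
$n{\left(F \right)} = 5 - F$
$p = 15$ ($p = \left(-3 + \left(5 - -3\right)\right) \left(4 - 1\right) = \left(-3 + \left(5 + 3\right)\right) \left(4 - 1\right) = \left(-3 + 8\right) 3 = 5 \cdot 3 = 15$)
$h{\left(U,Z \right)} = - 4 U + 276 Z$ ($h{\left(U,Z \right)} = - 4 \left(- 69 Z + U\right) = - 4 \left(U - 69 Z\right) = - 4 U + 276 Z$)
$S{\left(J,D \right)} = 256$ ($S{\left(J,D \right)} = \left(1 + 15\right)^{2} = 16^{2} = 256$)
$h{\left(-182,-27 \right)} - S{\left(80,110 \right)} = \left(\left(-4\right) \left(-182\right) + 276 \left(-27\right)\right) - 256 = \left(728 - 7452\right) - 256 = -6724 - 256 = -6980$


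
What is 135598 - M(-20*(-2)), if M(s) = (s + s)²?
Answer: 129198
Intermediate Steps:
M(s) = 4*s² (M(s) = (2*s)² = 4*s²)
135598 - M(-20*(-2)) = 135598 - 4*(-20*(-2))² = 135598 - 4*40² = 135598 - 4*1600 = 135598 - 1*6400 = 135598 - 6400 = 129198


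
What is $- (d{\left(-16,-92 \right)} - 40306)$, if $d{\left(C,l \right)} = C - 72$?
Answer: $40394$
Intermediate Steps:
$d{\left(C,l \right)} = -72 + C$
$- (d{\left(-16,-92 \right)} - 40306) = - (\left(-72 - 16\right) - 40306) = - (-88 - 40306) = \left(-1\right) \left(-40394\right) = 40394$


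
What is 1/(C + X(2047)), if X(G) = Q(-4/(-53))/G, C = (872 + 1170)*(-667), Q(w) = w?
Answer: -108491/147766260870 ≈ -7.3421e-7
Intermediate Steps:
C = -1362014 (C = 2042*(-667) = -1362014)
X(G) = 4/(53*G) (X(G) = (-4/(-53))/G = (-4*(-1/53))/G = 4/(53*G))
1/(C + X(2047)) = 1/(-1362014 + (4/53)/2047) = 1/(-1362014 + (4/53)*(1/2047)) = 1/(-1362014 + 4/108491) = 1/(-147766260870/108491) = -108491/147766260870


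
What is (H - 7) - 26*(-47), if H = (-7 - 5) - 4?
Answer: 1199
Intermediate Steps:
H = -16 (H = -12 - 4 = -16)
(H - 7) - 26*(-47) = (-16 - 7) - 26*(-47) = -23 + 1222 = 1199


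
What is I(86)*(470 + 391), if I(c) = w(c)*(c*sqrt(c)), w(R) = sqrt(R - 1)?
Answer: 74046*sqrt(7310) ≈ 6.3308e+6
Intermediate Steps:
w(R) = sqrt(-1 + R)
I(c) = c**(3/2)*sqrt(-1 + c) (I(c) = sqrt(-1 + c)*(c*sqrt(c)) = sqrt(-1 + c)*c**(3/2) = c**(3/2)*sqrt(-1 + c))
I(86)*(470 + 391) = (86**(3/2)*sqrt(-1 + 86))*(470 + 391) = ((86*sqrt(86))*sqrt(85))*861 = (86*sqrt(7310))*861 = 74046*sqrt(7310)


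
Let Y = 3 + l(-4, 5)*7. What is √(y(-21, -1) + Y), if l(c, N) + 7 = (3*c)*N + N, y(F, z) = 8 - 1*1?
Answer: 2*I*√106 ≈ 20.591*I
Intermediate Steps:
y(F, z) = 7 (y(F, z) = 8 - 1 = 7)
l(c, N) = -7 + N + 3*N*c (l(c, N) = -7 + ((3*c)*N + N) = -7 + (3*N*c + N) = -7 + (N + 3*N*c) = -7 + N + 3*N*c)
Y = -431 (Y = 3 + (-7 + 5 + 3*5*(-4))*7 = 3 + (-7 + 5 - 60)*7 = 3 - 62*7 = 3 - 434 = -431)
√(y(-21, -1) + Y) = √(7 - 431) = √(-424) = 2*I*√106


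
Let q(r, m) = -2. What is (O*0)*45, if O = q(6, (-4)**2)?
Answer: 0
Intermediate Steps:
O = -2
(O*0)*45 = -2*0*45 = 0*45 = 0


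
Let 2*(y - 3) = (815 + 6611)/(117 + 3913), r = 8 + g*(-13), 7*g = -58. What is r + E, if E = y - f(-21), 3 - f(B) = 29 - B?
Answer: 4700791/28210 ≈ 166.64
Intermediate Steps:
f(B) = -26 + B (f(B) = 3 - (29 - B) = 3 + (-29 + B) = -26 + B)
g = -58/7 (g = (⅐)*(-58) = -58/7 ≈ -8.2857)
r = 810/7 (r = 8 - 58/7*(-13) = 8 + 754/7 = 810/7 ≈ 115.71)
y = 15803/4030 (y = 3 + ((815 + 6611)/(117 + 3913))/2 = 3 + (7426/4030)/2 = 3 + (7426*(1/4030))/2 = 3 + (½)*(3713/2015) = 3 + 3713/4030 = 15803/4030 ≈ 3.9213)
E = 205213/4030 (E = 15803/4030 - (-26 - 21) = 15803/4030 - 1*(-47) = 15803/4030 + 47 = 205213/4030 ≈ 50.921)
r + E = 810/7 + 205213/4030 = 4700791/28210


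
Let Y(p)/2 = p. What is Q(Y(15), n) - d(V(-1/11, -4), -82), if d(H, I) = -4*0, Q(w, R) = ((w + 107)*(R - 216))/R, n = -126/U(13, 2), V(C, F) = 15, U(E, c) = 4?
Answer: 7535/7 ≈ 1076.4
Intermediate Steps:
Y(p) = 2*p
n = -63/2 (n = -126/4 = -126*¼ = -63/2 ≈ -31.500)
Q(w, R) = (-216 + R)*(107 + w)/R (Q(w, R) = ((107 + w)*(-216 + R))/R = ((-216 + R)*(107 + w))/R = (-216 + R)*(107 + w)/R)
d(H, I) = 0
Q(Y(15), n) - d(V(-1/11, -4), -82) = (-23112 - 432*15 - 63*(107 + 2*15)/2)/(-63/2) - 1*0 = -2*(-23112 - 216*30 - 63*(107 + 30)/2)/63 + 0 = -2*(-23112 - 6480 - 63/2*137)/63 + 0 = -2*(-23112 - 6480 - 8631/2)/63 + 0 = -2/63*(-67815/2) + 0 = 7535/7 + 0 = 7535/7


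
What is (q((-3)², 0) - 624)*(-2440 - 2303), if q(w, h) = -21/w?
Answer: 2970699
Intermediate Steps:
(q((-3)², 0) - 624)*(-2440 - 2303) = (-21/((-3)²) - 624)*(-2440 - 2303) = (-21/9 - 624)*(-4743) = (-21*⅑ - 624)*(-4743) = (-7/3 - 624)*(-4743) = -1879/3*(-4743) = 2970699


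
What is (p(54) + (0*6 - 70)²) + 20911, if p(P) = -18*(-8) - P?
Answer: 25901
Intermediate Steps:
p(P) = 144 - P
(p(54) + (0*6 - 70)²) + 20911 = ((144 - 1*54) + (0*6 - 70)²) + 20911 = ((144 - 54) + (0 - 70)²) + 20911 = (90 + (-70)²) + 20911 = (90 + 4900) + 20911 = 4990 + 20911 = 25901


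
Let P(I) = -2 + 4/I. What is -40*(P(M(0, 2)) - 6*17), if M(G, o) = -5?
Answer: 4192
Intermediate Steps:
-40*(P(M(0, 2)) - 6*17) = -40*((-2 + 4/(-5)) - 6*17) = -40*((-2 + 4*(-⅕)) - 102) = -40*((-2 - ⅘) - 102) = -40*(-14/5 - 102) = -40*(-524/5) = 4192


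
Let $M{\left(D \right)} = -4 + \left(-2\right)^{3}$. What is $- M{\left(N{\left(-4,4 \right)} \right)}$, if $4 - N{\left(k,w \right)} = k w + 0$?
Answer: $12$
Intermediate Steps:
$N{\left(k,w \right)} = 4 - k w$ ($N{\left(k,w \right)} = 4 - \left(k w + 0\right) = 4 - k w$)
$M{\left(D \right)} = -12$ ($M{\left(D \right)} = -4 - 8 = -12$)
$- M{\left(N{\left(-4,4 \right)} \right)} = \left(-1\right) \left(-12\right) = 12$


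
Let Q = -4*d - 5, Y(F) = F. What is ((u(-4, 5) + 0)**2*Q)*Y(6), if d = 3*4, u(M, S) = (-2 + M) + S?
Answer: -318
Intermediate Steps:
u(M, S) = -2 + M + S
d = 12
Q = -53 (Q = -4*12 - 5 = -48 - 5 = -53)
((u(-4, 5) + 0)**2*Q)*Y(6) = (((-2 - 4 + 5) + 0)**2*(-53))*6 = ((-1 + 0)**2*(-53))*6 = ((-1)**2*(-53))*6 = (1*(-53))*6 = -53*6 = -318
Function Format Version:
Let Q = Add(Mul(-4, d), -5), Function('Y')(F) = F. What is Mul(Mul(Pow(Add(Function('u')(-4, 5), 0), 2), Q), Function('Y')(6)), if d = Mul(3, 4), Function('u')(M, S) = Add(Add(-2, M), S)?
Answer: -318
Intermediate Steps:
Function('u')(M, S) = Add(-2, M, S)
d = 12
Q = -53 (Q = Add(Mul(-4, 12), -5) = Add(-48, -5) = -53)
Mul(Mul(Pow(Add(Function('u')(-4, 5), 0), 2), Q), Function('Y')(6)) = Mul(Mul(Pow(Add(Add(-2, -4, 5), 0), 2), -53), 6) = Mul(Mul(Pow(Add(-1, 0), 2), -53), 6) = Mul(Mul(Pow(-1, 2), -53), 6) = Mul(Mul(1, -53), 6) = Mul(-53, 6) = -318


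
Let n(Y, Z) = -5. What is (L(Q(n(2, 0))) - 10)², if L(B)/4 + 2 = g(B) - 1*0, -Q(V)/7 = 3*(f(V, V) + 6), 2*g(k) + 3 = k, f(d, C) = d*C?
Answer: 1758276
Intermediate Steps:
f(d, C) = C*d
g(k) = -3/2 + k/2
Q(V) = -126 - 21*V² (Q(V) = -21*(V*V + 6) = -21*(V² + 6) = -21*(6 + V²) = -7*(18 + 3*V²) = -126 - 21*V²)
L(B) = -14 + 2*B (L(B) = -8 + 4*((-3/2 + B/2) - 1*0) = -8 + 4*((-3/2 + B/2) + 0) = -8 + 4*(-3/2 + B/2) = -8 + (-6 + 2*B) = -14 + 2*B)
(L(Q(n(2, 0))) - 10)² = ((-14 + 2*(-126 - 21*(-5)²)) - 10)² = ((-14 + 2*(-126 - 21*25)) - 10)² = ((-14 + 2*(-126 - 525)) - 10)² = ((-14 + 2*(-651)) - 10)² = ((-14 - 1302) - 10)² = (-1316 - 10)² = (-1326)² = 1758276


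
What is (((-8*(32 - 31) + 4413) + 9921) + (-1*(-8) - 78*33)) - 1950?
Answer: 9810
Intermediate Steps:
(((-8*(32 - 31) + 4413) + 9921) + (-1*(-8) - 78*33)) - 1950 = (((-8*1 + 4413) + 9921) + (8 - 2574)) - 1950 = (((-8 + 4413) + 9921) - 2566) - 1950 = ((4405 + 9921) - 2566) - 1950 = (14326 - 2566) - 1950 = 11760 - 1950 = 9810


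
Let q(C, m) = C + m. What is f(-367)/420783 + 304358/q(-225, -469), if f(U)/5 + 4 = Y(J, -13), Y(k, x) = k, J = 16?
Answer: -21344771779/48670567 ≈ -438.56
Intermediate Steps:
f(U) = 60 (f(U) = -20 + 5*16 = -20 + 80 = 60)
f(-367)/420783 + 304358/q(-225, -469) = 60/420783 + 304358/(-225 - 469) = 60*(1/420783) + 304358/(-694) = 20/140261 + 304358*(-1/694) = 20/140261 - 152179/347 = -21344771779/48670567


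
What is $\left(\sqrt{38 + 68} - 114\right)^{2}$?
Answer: $\left(114 - \sqrt{106}\right)^{2} \approx 10755.0$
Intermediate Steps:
$\left(\sqrt{38 + 68} - 114\right)^{2} = \left(\sqrt{106} - 114\right)^{2} = \left(-114 + \sqrt{106}\right)^{2}$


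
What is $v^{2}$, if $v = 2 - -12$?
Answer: $196$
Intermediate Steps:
$v = 14$ ($v = 2 + 12 = 14$)
$v^{2} = 14^{2} = 196$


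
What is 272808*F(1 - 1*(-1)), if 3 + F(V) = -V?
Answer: -1364040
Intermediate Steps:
F(V) = -3 - V
272808*F(1 - 1*(-1)) = 272808*(-3 - (1 - 1*(-1))) = 272808*(-3 - (1 + 1)) = 272808*(-3 - 1*2) = 272808*(-3 - 2) = 272808*(-5) = -1364040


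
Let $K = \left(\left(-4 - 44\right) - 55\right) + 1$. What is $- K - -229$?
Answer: $331$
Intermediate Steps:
$K = -102$ ($K = \left(\left(-4 - 44\right) - 55\right) + 1 = \left(-48 - 55\right) + 1 = -103 + 1 = -102$)
$- K - -229 = \left(-1\right) \left(-102\right) - -229 = 102 + 229 = 331$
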